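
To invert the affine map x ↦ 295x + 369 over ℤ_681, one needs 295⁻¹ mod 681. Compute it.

217

Run Euclid on (681, 295):
681 = 2×295 + 91
295 = 3×91 + 22
91 = 4×22 + 3
22 = 7×3 + 1
3 = 3×1 + 0
The gcd is 1. Working backward:
1 = 22 − 7·3
1 = −7·91 + 29·22
1 = 29·295 − 94·91
1 = −94·681 + 217·295
So 295·217 ≡ 1 (mod 681).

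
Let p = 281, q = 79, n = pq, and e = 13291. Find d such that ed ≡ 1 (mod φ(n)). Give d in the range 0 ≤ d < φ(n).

φ(n) = (p−1)(q−1) = 280·78 = 21840.
Need d with 13291·d ≡ 1 (mod 21840). Apply the extended Euclidean algorithm:
21840 = 1·13291 + 8549
13291 = 1·8549 + 4742
8549 = 1·4742 + 3807
4742 = 1·3807 + 935
3807 = 4·935 + 67
935 = 13·67 + 64
67 = 1·64 + 3
64 = 21·3 + 1
3 = 3·1 + 0
Back-substitute:
1 = 64 − 21·3
1 = −21·67 + 22·64
1 = 22·935 − 307·67
1 = −307·3807 + 1250·935
1 = 1250·4742 − 1557·3807
1 = −1557·8549 + 2807·4742
1 = 2807·13291 − 4364·8549
1 = −4364·21840 + 7171·13291
So 13291·7171 ≡ 1 (mod 21840), hence d = 7171.

7171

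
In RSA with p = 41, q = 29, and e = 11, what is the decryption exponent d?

611

φ(n) = (p−1)(q−1) = 40·28 = 1120.
Need d with 11·d ≡ 1 (mod 1120). Apply the extended Euclidean algorithm:
1120 = 101×11 + 9
11 = 1×9 + 2
9 = 4×2 + 1
2 = 2×1 + 0
Back-substitute:
1 = 9 − 4·2
1 = −4·11 + 5·9
1 = 5·1120 − 509·11
So 11·(-509) ≡ 1 (mod 1120), hence d ≡ -509 ≡ 611 (mod 1120).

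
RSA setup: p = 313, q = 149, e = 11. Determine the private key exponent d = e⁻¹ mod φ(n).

25187

φ(n) = (p−1)(q−1) = 312·148 = 46176.
Need d with 11·d ≡ 1 (mod 46176). Apply the extended Euclidean algorithm:
46176 = 4197*11 + 9
11 = 1*9 + 2
9 = 4*2 + 1
2 = 2*1 + 0
Back-substitute:
1 = 9 − 4·2
1 = −4·11 + 5·9
1 = 5·46176 − 20989·11
So 11·(-20989) ≡ 1 (mod 46176), hence d ≡ -20989 ≡ 25187 (mod 46176).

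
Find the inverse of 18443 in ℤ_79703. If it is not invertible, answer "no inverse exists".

40342

Run Euclid on (79703, 18443):
79703 = 4×18443 + 5931
18443 = 3×5931 + 650
5931 = 9×650 + 81
650 = 8×81 + 2
81 = 40×2 + 1
2 = 2×1 + 0
gcd = 1, so the inverse exists. Back-substitute:
1 = 81 − 40·2
1 = −40·650 + 321·81
1 = 321·5931 − 2929·650
1 = −2929·18443 + 9108·5931
1 = 9108·79703 − 39361·18443
Thus 18443·(-39361) ≡ 1 (mod 79703); reducing, -39361 mod 79703 = 40342.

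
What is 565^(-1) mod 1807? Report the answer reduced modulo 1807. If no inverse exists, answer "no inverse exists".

Run Euclid on (1807, 565):
1807 = 3×565 + 112
565 = 5×112 + 5
112 = 22×5 + 2
5 = 2×2 + 1
2 = 2×1 + 0
Since gcd(565, 1807) = 1, back-substitute to write 1 as a combination:
1 = 5 − 2·2
1 = −2·112 + 45·5
1 = 45·565 − 227·112
1 = −227·1807 + 726·565
So 565·726 ≡ 1 (mod 1807).

726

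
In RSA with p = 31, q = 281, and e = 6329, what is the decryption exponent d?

φ(n) = (p−1)(q−1) = 30·280 = 8400.
Need d with 6329·d ≡ 1 (mod 8400). Apply the extended Euclidean algorithm:
8400 = 1*6329 + 2071
6329 = 3*2071 + 116
2071 = 17*116 + 99
116 = 1*99 + 17
99 = 5*17 + 14
17 = 1*14 + 3
14 = 4*3 + 2
3 = 1*2 + 1
2 = 2*1 + 0
Back-substitute:
1 = 3 − 2
1 = −14 + 5·3
1 = 5·17 − 6·14
1 = −6·99 + 35·17
1 = 35·116 − 41·99
1 = −41·2071 + 732·116
1 = 732·6329 − 2237·2071
1 = −2237·8400 + 2969·6329
So 6329·2969 ≡ 1 (mod 8400), hence d = 2969.

2969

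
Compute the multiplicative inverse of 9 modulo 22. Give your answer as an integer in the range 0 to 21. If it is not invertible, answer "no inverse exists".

Run Euclid on (22, 9):
22 = 2*9 + 4
9 = 2*4 + 1
4 = 4*1 + 0
Since gcd(9, 22) = 1, back-substitute to write 1 as a combination:
1 = 9 − 2·4
1 = −2·22 + 5·9
So 9·5 ≡ 1 (mod 22).

5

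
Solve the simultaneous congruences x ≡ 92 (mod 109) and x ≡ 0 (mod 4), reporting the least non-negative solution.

92

Write x = 92 + 109·k. Then 109·k ≡ 0 − 92 ≡ 0 (mod 4).
Need 109⁻¹ mod 4. Extended Euclid on (4, 1):
4 = 4*1 + 0
109⁻¹ ≡ 1 (mod 4), so k ≡ 1·0 ≡ 0 (mod 4).
x = 92 + 109·0 = 92.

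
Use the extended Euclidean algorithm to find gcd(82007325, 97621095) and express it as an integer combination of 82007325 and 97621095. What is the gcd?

Euclidean algorithm:
97621095 = 1·82007325 + 15613770
82007325 = 5·15613770 + 3938475
15613770 = 3·3938475 + 3798345
3938475 = 1·3798345 + 140130
3798345 = 27·140130 + 14835
140130 = 9·14835 + 6615
14835 = 2·6615 + 1605
6615 = 4·1605 + 195
1605 = 8·195 + 45
195 = 4·45 + 15
45 = 3·15 + 0
gcd(82007325, 97621095) = 15.
Working backward:
15 = 195 − 4·45
15 = −4·1605 + 33·195
15 = 33·6615 − 136·1605
15 = −136·14835 + 305·6615
15 = 305·140130 − 2881·14835
15 = −2881·3798345 + 78092·140130
15 = 78092·3938475 − 80973·3798345
15 = −80973·15613770 + 321011·3938475
15 = 321011·82007325 − 1686028·15613770
15 = −1686028·97621095 + 2007039·82007325
So 15 = (-1686028)·97621095 + (2007039)·82007325.

15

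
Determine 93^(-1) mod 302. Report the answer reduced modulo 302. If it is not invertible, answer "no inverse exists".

13

Run Euclid on (302, 93):
302 = 3·93 + 23
93 = 4·23 + 1
23 = 23·1 + 0
Since gcd(93, 302) = 1, back-substitute to write 1 as a combination:
1 = 93 − 4·23
1 = −4·302 + 13·93
So 93·13 ≡ 1 (mod 302).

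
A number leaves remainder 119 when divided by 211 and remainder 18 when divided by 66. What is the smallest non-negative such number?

Write x = 119 + 211·k. Then 211·k ≡ 18 − 119 ≡ 31 (mod 66).
Need 211⁻¹ mod 66. Extended Euclid on (66, 13):
66 = 5*13 + 1
13 = 13*1 + 0
Back-substitute:
1 = 66 − 5·13
211⁻¹ ≡ 61 (mod 66), so k ≡ 61·31 ≡ 43 (mod 66).
x = 119 + 211·43 = 9192.

9192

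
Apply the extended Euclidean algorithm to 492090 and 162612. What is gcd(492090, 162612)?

Apply Euclid's algorithm to 492090 and 162612:
492090 = 3*162612 + 4254
162612 = 38*4254 + 960
4254 = 4*960 + 414
960 = 2*414 + 132
414 = 3*132 + 18
132 = 7*18 + 6
18 = 3*6 + 0
gcd(492090, 162612) = 6.
Back-substituting:
6 = 132 − 7·18
6 = −7·414 + 22·132
6 = 22·960 − 51·414
6 = −51·4254 + 226·960
6 = 226·162612 − 8639·4254
6 = −8639·492090 + 26143·162612
So 6 = (-8639)·492090 + (26143)·162612.

6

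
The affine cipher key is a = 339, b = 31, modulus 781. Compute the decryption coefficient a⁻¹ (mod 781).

599

gcd(781, 339) by repeated division:
781 = 2*339 + 103
339 = 3*103 + 30
103 = 3*30 + 13
30 = 2*13 + 4
13 = 3*4 + 1
4 = 4*1 + 0
Since gcd(339, 781) = 1, back-substitute to write 1 as a combination:
1 = 13 − 3·4
1 = −3·30 + 7·13
1 = 7·103 − 24·30
1 = −24·339 + 79·103
1 = 79·781 − 182·339
Thus 339·(-182) ≡ 1 (mod 781); reducing, -182 mod 781 = 599.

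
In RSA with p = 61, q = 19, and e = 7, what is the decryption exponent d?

463

φ(n) = (p−1)(q−1) = 60·18 = 1080.
Need d with 7·d ≡ 1 (mod 1080). Apply the extended Euclidean algorithm:
1080 = 154×7 + 2
7 = 3×2 + 1
2 = 2×1 + 0
Back-substitute:
1 = 7 − 3·2
1 = −3·1080 + 463·7
So 7·463 ≡ 1 (mod 1080), hence d = 463.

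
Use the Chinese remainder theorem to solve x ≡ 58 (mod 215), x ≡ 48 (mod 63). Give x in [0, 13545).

Write x = 58 + 215·k. Then 215·k ≡ 48 − 58 ≡ 53 (mod 63).
Need 215⁻¹ mod 63. Extended Euclid on (63, 26):
63 = 2×26 + 11
26 = 2×11 + 4
11 = 2×4 + 3
4 = 1×3 + 1
3 = 3×1 + 0
Back-substitute:
1 = 4 − 3
1 = −11 + 3·4
1 = 3·26 − 7·11
1 = −7·63 + 17·26
215⁻¹ ≡ 17 (mod 63), so k ≡ 17·53 ≡ 19 (mod 63).
x = 58 + 215·19 = 4143.

4143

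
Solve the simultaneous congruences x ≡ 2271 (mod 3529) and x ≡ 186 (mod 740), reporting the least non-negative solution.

Write x = 2271 + 3529·k. Then 3529·k ≡ 186 − 2271 ≡ 135 (mod 740).
Need 3529⁻¹ mod 740. Extended Euclid on (740, 569):
740 = 1×569 + 171
569 = 3×171 + 56
171 = 3×56 + 3
56 = 18×3 + 2
3 = 1×2 + 1
2 = 2×1 + 0
Back-substitute:
1 = 3 − 2
1 = −56 + 19·3
1 = 19·171 − 58·56
1 = −58·569 + 193·171
1 = 193·740 − 251·569
3529⁻¹ ≡ 489 (mod 740), so k ≡ 489·135 ≡ 155 (mod 740).
x = 2271 + 3529·155 = 549266.

549266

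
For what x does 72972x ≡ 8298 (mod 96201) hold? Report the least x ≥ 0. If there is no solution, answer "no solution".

First find gcd(72972, 96201):
96201 = 1·72972 + 23229
72972 = 3·23229 + 3285
23229 = 7·3285 + 234
3285 = 14·234 + 9
234 = 26·9 + 0
gcd = 9 and 9 | 8298, so solutions exist. Divide through by 9: 8108x ≡ 922 (mod 10689).
Now find 8108⁻¹ mod 10689:
10689 = 1·8108 + 2581
8108 = 3·2581 + 365
2581 = 7·365 + 26
365 = 14·26 + 1
26 = 26·1 + 0
Back-substitute:
1 = 365 − 14·26
1 = −14·2581 + 99·365
1 = 99·8108 − 311·2581
1 = −311·10689 + 410·8108
So 8108⁻¹ ≡ 410 (mod 10689).
Then x ≡ 410·922 ≡ 3905 (mod 10689); the smallest non-negative solution is x = 3905.

3905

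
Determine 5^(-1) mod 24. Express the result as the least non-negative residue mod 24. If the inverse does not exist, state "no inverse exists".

5

Apply the Euclidean algorithm to 24 and 5:
24 = 4·5 + 4
5 = 1·4 + 1
4 = 4·1 + 0
Since gcd(5, 24) = 1, back-substitute to write 1 as a combination:
1 = 5 − 4
1 = −24 + 5·5
So 5·5 ≡ 1 (mod 24).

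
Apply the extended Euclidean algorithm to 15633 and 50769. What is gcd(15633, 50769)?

9

Euclidean algorithm:
50769 = 3×15633 + 3870
15633 = 4×3870 + 153
3870 = 25×153 + 45
153 = 3×45 + 18
45 = 2×18 + 9
18 = 2×9 + 0
gcd(15633, 50769) = 9.
Back-substituting:
9 = 45 − 2·18
9 = −2·153 + 7·45
9 = 7·3870 − 177·153
9 = −177·15633 + 715·3870
9 = 715·50769 − 2322·15633
So 9 = (715)·50769 + (-2322)·15633.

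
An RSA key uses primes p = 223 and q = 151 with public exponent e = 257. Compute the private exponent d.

32393

φ(n) = (p−1)(q−1) = 222·150 = 33300.
Need d with 257·d ≡ 1 (mod 33300). Apply the extended Euclidean algorithm:
33300 = 129*257 + 147
257 = 1*147 + 110
147 = 1*110 + 37
110 = 2*37 + 36
37 = 1*36 + 1
36 = 36*1 + 0
Back-substitute:
1 = 37 − 36
1 = −110 + 3·37
1 = 3·147 − 4·110
1 = −4·257 + 7·147
1 = 7·33300 − 907·257
So 257·(-907) ≡ 1 (mod 33300), hence d ≡ -907 ≡ 32393 (mod 33300).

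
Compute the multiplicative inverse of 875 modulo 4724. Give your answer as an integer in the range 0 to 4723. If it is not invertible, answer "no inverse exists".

Run Euclid on (4724, 875):
4724 = 5·875 + 349
875 = 2·349 + 177
349 = 1·177 + 172
177 = 1·172 + 5
172 = 34·5 + 2
5 = 2·2 + 1
2 = 2·1 + 0
The gcd is 1. Working backward:
1 = 5 − 2·2
1 = −2·172 + 69·5
1 = 69·177 − 71·172
1 = −71·349 + 140·177
1 = 140·875 − 351·349
1 = −351·4724 + 1895·875
So 875·1895 ≡ 1 (mod 4724).

1895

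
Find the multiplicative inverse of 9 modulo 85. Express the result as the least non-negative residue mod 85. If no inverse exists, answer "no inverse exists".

19

Run Euclid on (85, 9):
85 = 9·9 + 4
9 = 2·4 + 1
4 = 4·1 + 0
Since gcd(9, 85) = 1, back-substitute to write 1 as a combination:
1 = 9 − 2·4
1 = −2·85 + 19·9
So 9·19 ≡ 1 (mod 85).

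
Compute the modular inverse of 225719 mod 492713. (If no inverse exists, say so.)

Euclidean algorithm on 492713, 225719:
492713 = 2·225719 + 41275
225719 = 5·41275 + 19344
41275 = 2·19344 + 2587
19344 = 7·2587 + 1235
2587 = 2·1235 + 117
1235 = 10·117 + 65
117 = 1·65 + 52
65 = 1·52 + 13
52 = 4·13 + 0
The gcd is 13, not 1, hence no inverse exists.

no inverse exists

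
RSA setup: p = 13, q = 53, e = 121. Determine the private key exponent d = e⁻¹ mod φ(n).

361

φ(n) = (p−1)(q−1) = 12·52 = 624.
Need d with 121·d ≡ 1 (mod 624). Apply the extended Euclidean algorithm:
624 = 5*121 + 19
121 = 6*19 + 7
19 = 2*7 + 5
7 = 1*5 + 2
5 = 2*2 + 1
2 = 2*1 + 0
Back-substitute:
1 = 5 − 2·2
1 = −2·7 + 3·5
1 = 3·19 − 8·7
1 = −8·121 + 51·19
1 = 51·624 − 263·121
So 121·(-263) ≡ 1 (mod 624), hence d ≡ -263 ≡ 361 (mod 624).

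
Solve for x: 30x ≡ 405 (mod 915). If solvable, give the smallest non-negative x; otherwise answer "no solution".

44

First find gcd(30, 915):
915 = 30·30 + 15
30 = 2·15 + 0
gcd = 15 and 15 | 405, so solutions exist. Divide through by 15: 2x ≡ 27 (mod 61).
Now find 2⁻¹ mod 61:
61 = 30·2 + 1
2 = 2·1 + 0
Back-substitute:
1 = 61 − 30·2
So 2·(-30) ≡ 1 (mod 61), i.e. 2⁻¹ ≡ 31.
Then x ≡ 31·27 ≡ 44 (mod 61); the smallest non-negative solution is x = 44.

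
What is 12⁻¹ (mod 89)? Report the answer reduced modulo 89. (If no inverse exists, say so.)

52

Apply the Euclidean algorithm to 89 and 12:
89 = 7·12 + 5
12 = 2·5 + 2
5 = 2·2 + 1
2 = 2·1 + 0
The gcd is 1. Working backward:
1 = 5 − 2·2
1 = −2·12 + 5·5
1 = 5·89 − 37·12
So 12·(-37) ≡ 1 (mod 89), and -37 ≡ 52 (mod 89).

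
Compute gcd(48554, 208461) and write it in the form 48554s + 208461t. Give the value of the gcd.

Euclidean algorithm:
208461 = 4×48554 + 14245
48554 = 3×14245 + 5819
14245 = 2×5819 + 2607
5819 = 2×2607 + 605
2607 = 4×605 + 187
605 = 3×187 + 44
187 = 4×44 + 11
44 = 4×11 + 0
gcd(48554, 208461) = 11.
Back-substituting:
11 = 187 − 4·44
11 = −4·605 + 13·187
11 = 13·2607 − 56·605
11 = −56·5819 + 125·2607
11 = 125·14245 − 306·5819
11 = −306·48554 + 1043·14245
11 = 1043·208461 − 4478·48554
So 11 = (1043)·208461 + (-4478)·48554.

11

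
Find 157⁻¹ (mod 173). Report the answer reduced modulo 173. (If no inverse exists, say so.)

54

Apply the Euclidean algorithm to 173 and 157:
173 = 1·157 + 16
157 = 9·16 + 13
16 = 1·13 + 3
13 = 4·3 + 1
3 = 3·1 + 0
The gcd is 1. Working backward:
1 = 13 − 4·3
1 = −4·16 + 5·13
1 = 5·157 − 49·16
1 = −49·173 + 54·157
So 157·54 ≡ 1 (mod 173).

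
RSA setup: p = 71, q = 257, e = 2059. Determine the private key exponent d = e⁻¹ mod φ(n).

φ(n) = (p−1)(q−1) = 70·256 = 17920.
Need d with 2059·d ≡ 1 (mod 17920). Apply the extended Euclidean algorithm:
17920 = 8×2059 + 1448
2059 = 1×1448 + 611
1448 = 2×611 + 226
611 = 2×226 + 159
226 = 1×159 + 67
159 = 2×67 + 25
67 = 2×25 + 17
25 = 1×17 + 8
17 = 2×8 + 1
8 = 8×1 + 0
Back-substitute:
1 = 17 − 2·8
1 = −2·25 + 3·17
1 = 3·67 − 8·25
1 = −8·159 + 19·67
1 = 19·226 − 27·159
1 = −27·611 + 73·226
1 = 73·1448 − 173·611
1 = −173·2059 + 246·1448
1 = 246·17920 − 2141·2059
So 2059·(-2141) ≡ 1 (mod 17920), hence d ≡ -2141 ≡ 15779 (mod 17920).

15779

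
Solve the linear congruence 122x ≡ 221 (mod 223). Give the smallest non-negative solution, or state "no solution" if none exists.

106

First find gcd(122, 223):
223 = 1·122 + 101
122 = 1·101 + 21
101 = 4·21 + 17
21 = 1·17 + 4
17 = 4·4 + 1
4 = 4·1 + 0
gcd = 1, so a unique solution mod 223 exists.
Back-substitute for the Bézout coefficients:
1 = 17 − 4·4
1 = −4·21 + 5·17
1 = 5·101 − 24·21
1 = −24·122 + 29·101
1 = 29·223 − 53·122
So 122·(-53) ≡ 1 (mod 223), giving 122⁻¹ ≡ 170.
x ≡ 122⁻¹·221 ≡ 170·221 ≡ 106 (mod 223).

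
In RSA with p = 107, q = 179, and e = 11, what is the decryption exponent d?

φ(n) = (p−1)(q−1) = 106·178 = 18868.
Need d with 11·d ≡ 1 (mod 18868). Apply the extended Euclidean algorithm:
18868 = 1715×11 + 3
11 = 3×3 + 2
3 = 1×2 + 1
2 = 2×1 + 0
Back-substitute:
1 = 3 − 2
1 = −11 + 4·3
1 = 4·18868 − 6861·11
So 11·(-6861) ≡ 1 (mod 18868), hence d ≡ -6861 ≡ 12007 (mod 18868).

12007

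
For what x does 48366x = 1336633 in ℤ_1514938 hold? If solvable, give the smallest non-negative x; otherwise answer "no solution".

gcd(48366, 1514938):
1514938 = 31·48366 + 15592
48366 = 3·15592 + 1590
15592 = 9·1590 + 1282
1590 = 1·1282 + 308
1282 = 4·308 + 50
308 = 6·50 + 8
50 = 6·8 + 2
8 = 4·2 + 0
gcd = 2, but 2 ∤ 1336633, so the congruence has no solution.

no solution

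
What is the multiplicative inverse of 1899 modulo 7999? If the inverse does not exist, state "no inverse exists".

1310

Run Euclid on (7999, 1899):
7999 = 4*1899 + 403
1899 = 4*403 + 287
403 = 1*287 + 116
287 = 2*116 + 55
116 = 2*55 + 6
55 = 9*6 + 1
6 = 6*1 + 0
Since gcd(1899, 7999) = 1, back-substitute to write 1 as a combination:
1 = 55 − 9·6
1 = −9·116 + 19·55
1 = 19·287 − 47·116
1 = −47·403 + 66·287
1 = 66·1899 − 311·403
1 = −311·7999 + 1310·1899
So 1899·1310 ≡ 1 (mod 7999).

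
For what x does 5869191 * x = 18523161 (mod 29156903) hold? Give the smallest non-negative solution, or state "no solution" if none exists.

First find gcd(5869191, 29156903):
29156903 = 4×5869191 + 5680139
5869191 = 1×5680139 + 189052
5680139 = 30×189052 + 8579
189052 = 22×8579 + 314
8579 = 27×314 + 101
314 = 3×101 + 11
101 = 9×11 + 2
11 = 5×2 + 1
2 = 2×1 + 0
gcd = 1, so a unique solution mod 29156903 exists.
Back-substitute for the Bézout coefficients:
1 = 11 − 5·2
1 = −5·101 + 46·11
1 = 46·314 − 143·101
1 = −143·8579 + 3907·314
1 = 3907·189052 − 86097·8579
1 = −86097·5680139 + 2586817·189052
1 = 2586817·5869191 − 2672914·5680139
1 = −2672914·29156903 + 13278473·5869191
So 5869191·(13278473) ≡ 1 (mod 29156903), giving 5869191⁻¹ ≡ 13278473.
x ≡ 5869191⁻¹·18523161 ≡ 13278473·18523161 ≡ 27536314 (mod 29156903).

27536314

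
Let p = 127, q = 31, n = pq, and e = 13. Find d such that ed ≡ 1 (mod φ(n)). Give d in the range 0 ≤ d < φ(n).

2617

φ(n) = (p−1)(q−1) = 126·30 = 3780.
Need d with 13·d ≡ 1 (mod 3780). Apply the extended Euclidean algorithm:
3780 = 290·13 + 10
13 = 1·10 + 3
10 = 3·3 + 1
3 = 3·1 + 0
Back-substitute:
1 = 10 − 3·3
1 = −3·13 + 4·10
1 = 4·3780 − 1163·13
So 13·(-1163) ≡ 1 (mod 3780), hence d ≡ -1163 ≡ 2617 (mod 3780).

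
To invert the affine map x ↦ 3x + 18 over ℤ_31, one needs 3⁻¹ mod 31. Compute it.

21

Apply the Euclidean algorithm to 31 and 3:
31 = 10×3 + 1
3 = 3×1 + 0
The gcd is 1. Working backward:
1 = 31 − 10·3
So 3·(-10) ≡ 1 (mod 31), and -10 ≡ 21 (mod 31).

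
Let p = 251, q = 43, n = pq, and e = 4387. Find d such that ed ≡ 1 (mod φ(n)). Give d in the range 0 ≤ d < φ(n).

5323

φ(n) = (p−1)(q−1) = 250·42 = 10500.
Need d with 4387·d ≡ 1 (mod 10500). Apply the extended Euclidean algorithm:
10500 = 2*4387 + 1726
4387 = 2*1726 + 935
1726 = 1*935 + 791
935 = 1*791 + 144
791 = 5*144 + 71
144 = 2*71 + 2
71 = 35*2 + 1
2 = 2*1 + 0
Back-substitute:
1 = 71 − 35·2
1 = −35·144 + 71·71
1 = 71·791 − 390·144
1 = −390·935 + 461·791
1 = 461·1726 − 851·935
1 = −851·4387 + 2163·1726
1 = 2163·10500 − 5177·4387
So 4387·(-5177) ≡ 1 (mod 10500), hence d ≡ -5177 ≡ 5323 (mod 10500).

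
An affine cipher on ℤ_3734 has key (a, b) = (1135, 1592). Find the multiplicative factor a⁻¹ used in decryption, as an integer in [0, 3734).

Apply the Euclidean algorithm to 3734 and 1135:
3734 = 3×1135 + 329
1135 = 3×329 + 148
329 = 2×148 + 33
148 = 4×33 + 16
33 = 2×16 + 1
16 = 16×1 + 0
gcd = 1, so the inverse exists. Back-substitute:
1 = 33 − 2·16
1 = −2·148 + 9·33
1 = 9·329 − 20·148
1 = −20·1135 + 69·329
1 = 69·3734 − 227·1135
So 1135·(-227) ≡ 1 (mod 3734), and -227 ≡ 3507 (mod 3734).

3507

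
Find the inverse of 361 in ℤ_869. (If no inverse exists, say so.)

467

Apply the Euclidean algorithm to 869 and 361:
869 = 2×361 + 147
361 = 2×147 + 67
147 = 2×67 + 13
67 = 5×13 + 2
13 = 6×2 + 1
2 = 2×1 + 0
The gcd is 1. Working backward:
1 = 13 − 6·2
1 = −6·67 + 31·13
1 = 31·147 − 68·67
1 = −68·361 + 167·147
1 = 167·869 − 402·361
Hence 361⁻¹ ≡ -402 ≡ 467 (mod 869).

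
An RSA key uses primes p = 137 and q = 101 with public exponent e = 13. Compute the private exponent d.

φ(n) = (p−1)(q−1) = 136·100 = 13600.
Need d with 13·d ≡ 1 (mod 13600). Apply the extended Euclidean algorithm:
13600 = 1046·13 + 2
13 = 6·2 + 1
2 = 2·1 + 0
Back-substitute:
1 = 13 − 6·2
1 = −6·13600 + 6277·13
So 13·6277 ≡ 1 (mod 13600), hence d = 6277.

6277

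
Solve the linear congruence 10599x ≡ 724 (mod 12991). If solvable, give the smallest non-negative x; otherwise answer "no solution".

2889

First find gcd(10599, 12991):
12991 = 1×10599 + 2392
10599 = 4×2392 + 1031
2392 = 2×1031 + 330
1031 = 3×330 + 41
330 = 8×41 + 2
41 = 20×2 + 1
2 = 2×1 + 0
gcd = 1, so a unique solution mod 12991 exists.
Back-substitute for the Bézout coefficients:
1 = 41 − 20·2
1 = −20·330 + 161·41
1 = 161·1031 − 503·330
1 = −503·2392 + 1167·1031
1 = 1167·10599 − 5171·2392
1 = −5171·12991 + 6338·10599
So 10599·(6338) ≡ 1 (mod 12991), giving 10599⁻¹ ≡ 6338.
x ≡ 10599⁻¹·724 ≡ 6338·724 ≡ 2889 (mod 12991).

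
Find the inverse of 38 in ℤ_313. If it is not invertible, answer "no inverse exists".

Extended Euclidean algorithm:
313 = 8×38 + 9
38 = 4×9 + 2
9 = 4×2 + 1
2 = 2×1 + 0
gcd = 1, so the inverse exists. Back-substitute:
1 = 9 − 4·2
1 = −4·38 + 17·9
1 = 17·313 − 140·38
Hence 38⁻¹ ≡ -140 ≡ 173 (mod 313).

173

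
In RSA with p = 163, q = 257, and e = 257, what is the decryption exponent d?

φ(n) = (p−1)(q−1) = 162·256 = 41472.
Need d with 257·d ≡ 1 (mod 41472). Apply the extended Euclidean algorithm:
41472 = 161×257 + 95
257 = 2×95 + 67
95 = 1×67 + 28
67 = 2×28 + 11
28 = 2×11 + 6
11 = 1×6 + 5
6 = 1×5 + 1
5 = 5×1 + 0
Back-substitute:
1 = 6 − 5
1 = −11 + 2·6
1 = 2·28 − 5·11
1 = −5·67 + 12·28
1 = 12·95 − 17·67
1 = −17·257 + 46·95
1 = 46·41472 − 7423·257
So 257·(-7423) ≡ 1 (mod 41472), hence d ≡ -7423 ≡ 34049 (mod 41472).

34049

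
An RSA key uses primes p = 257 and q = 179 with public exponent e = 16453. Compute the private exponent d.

φ(n) = (p−1)(q−1) = 256·178 = 45568.
Need d with 16453·d ≡ 1 (mod 45568). Apply the extended Euclidean algorithm:
45568 = 2×16453 + 12662
16453 = 1×12662 + 3791
12662 = 3×3791 + 1289
3791 = 2×1289 + 1213
1289 = 1×1213 + 76
1213 = 15×76 + 73
76 = 1×73 + 3
73 = 24×3 + 1
3 = 3×1 + 0
Back-substitute:
1 = 73 − 24·3
1 = −24·76 + 25·73
1 = 25·1213 − 399·76
1 = −399·1289 + 424·1213
1 = 424·3791 − 1247·1289
1 = −1247·12662 + 4165·3791
1 = 4165·16453 − 5412·12662
1 = −5412·45568 + 14989·16453
So 16453·14989 ≡ 1 (mod 45568), hence d = 14989.

14989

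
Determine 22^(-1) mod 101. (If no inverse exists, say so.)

Extended Euclidean algorithm:
101 = 4*22 + 13
22 = 1*13 + 9
13 = 1*9 + 4
9 = 2*4 + 1
4 = 4*1 + 0
gcd = 1, so the inverse exists. Back-substitute:
1 = 9 − 2·4
1 = −2·13 + 3·9
1 = 3·22 − 5·13
1 = −5·101 + 23·22
So 22·23 ≡ 1 (mod 101).

23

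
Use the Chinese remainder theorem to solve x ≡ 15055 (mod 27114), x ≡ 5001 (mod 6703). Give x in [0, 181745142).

117066193

Write x = 15055 + 27114·k. Then 27114·k ≡ 5001 − 15055 ≡ 3352 (mod 6703).
Need 27114⁻¹ mod 6703. Extended Euclid on (6703, 302):
6703 = 22×302 + 59
302 = 5×59 + 7
59 = 8×7 + 3
7 = 2×3 + 1
3 = 3×1 + 0
Back-substitute:
1 = 7 − 2·3
1 = −2·59 + 17·7
1 = 17·302 − 87·59
1 = −87·6703 + 1931·302
27114⁻¹ ≡ 1931 (mod 6703), so k ≡ 1931·3352 ≡ 4317 (mod 6703).
x = 15055 + 27114·4317 = 117066193.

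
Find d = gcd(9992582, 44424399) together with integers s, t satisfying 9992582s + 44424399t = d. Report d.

Apply Euclid's algorithm to 44424399 and 9992582:
44424399 = 4×9992582 + 4454071
9992582 = 2×4454071 + 1084440
4454071 = 4×1084440 + 116311
1084440 = 9×116311 + 37641
116311 = 3×37641 + 3388
37641 = 11×3388 + 373
3388 = 9×373 + 31
373 = 12×31 + 1
31 = 31×1 + 0
gcd(9992582, 44424399) = 1.
Working backward:
1 = 373 − 12·31
1 = −12·3388 + 109·373
1 = 109·37641 − 1211·3388
1 = −1211·116311 + 3742·37641
1 = 3742·1084440 − 34889·116311
1 = −34889·4454071 + 143298·1084440
1 = 143298·9992582 − 321485·4454071
1 = −321485·44424399 + 1429238·9992582
So 1 = (-321485)·44424399 + (1429238)·9992582.

1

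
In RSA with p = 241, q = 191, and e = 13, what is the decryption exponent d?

φ(n) = (p−1)(q−1) = 240·190 = 45600.
Need d with 13·d ≡ 1 (mod 45600). Apply the extended Euclidean algorithm:
45600 = 3507·13 + 9
13 = 1·9 + 4
9 = 2·4 + 1
4 = 4·1 + 0
Back-substitute:
1 = 9 − 2·4
1 = −2·13 + 3·9
1 = 3·45600 − 10523·13
So 13·(-10523) ≡ 1 (mod 45600), hence d ≡ -10523 ≡ 35077 (mod 45600).

35077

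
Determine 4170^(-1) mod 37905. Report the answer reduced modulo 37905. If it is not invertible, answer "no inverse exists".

no inverse exists

Euclidean algorithm on 37905, 4170:
37905 = 9·4170 + 375
4170 = 11·375 + 45
375 = 8·45 + 15
45 = 3·15 + 0
Since gcd = 15 > 1, 4170 is not a unit mod 37905.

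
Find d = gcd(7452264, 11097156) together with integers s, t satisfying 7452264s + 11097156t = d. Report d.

Repeated division:
11097156 = 1*7452264 + 3644892
7452264 = 2*3644892 + 162480
3644892 = 22*162480 + 70332
162480 = 2*70332 + 21816
70332 = 3*21816 + 4884
21816 = 4*4884 + 2280
4884 = 2*2280 + 324
2280 = 7*324 + 12
324 = 27*12 + 0
gcd(7452264, 11097156) = 12.
Working backward:
12 = 2280 − 7·324
12 = −7·4884 + 15·2280
12 = 15·21816 − 67·4884
12 = −67·70332 + 216·21816
12 = 216·162480 − 499·70332
12 = −499·3644892 + 11194·162480
12 = 11194·7452264 − 22887·3644892
12 = −22887·11097156 + 34081·7452264
So 12 = (-22887)·11097156 + (34081)·7452264.

12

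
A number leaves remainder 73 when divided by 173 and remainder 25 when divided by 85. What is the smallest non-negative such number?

Write x = 73 + 173·k. Then 173·k ≡ 25 − 73 ≡ 37 (mod 85).
Need 173⁻¹ mod 85. Extended Euclid on (85, 3):
85 = 28·3 + 1
3 = 3·1 + 0
Back-substitute:
1 = 85 − 28·3
173⁻¹ ≡ 57 (mod 85), so k ≡ 57·37 ≡ 69 (mod 85).
x = 73 + 173·69 = 12010.

12010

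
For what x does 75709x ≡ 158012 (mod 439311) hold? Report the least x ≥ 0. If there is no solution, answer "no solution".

327746

First find gcd(75709, 439311):
439311 = 5*75709 + 60766
75709 = 1*60766 + 14943
60766 = 4*14943 + 994
14943 = 15*994 + 33
994 = 30*33 + 4
33 = 8*4 + 1
4 = 4*1 + 0
gcd = 1, so a unique solution mod 439311 exists.
Back-substitute for the Bézout coefficients:
1 = 33 − 8·4
1 = −8·994 + 241·33
1 = 241·14943 − 3623·994
1 = −3623·60766 + 14733·14943
1 = 14733·75709 − 18356·60766
1 = −18356·439311 + 106513·75709
So 75709·(106513) ≡ 1 (mod 439311), giving 75709⁻¹ ≡ 106513.
x ≡ 75709⁻¹·158012 ≡ 106513·158012 ≡ 327746 (mod 439311).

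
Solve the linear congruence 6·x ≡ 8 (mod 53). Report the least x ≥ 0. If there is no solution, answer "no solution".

First find gcd(6, 53):
53 = 8·6 + 5
6 = 1·5 + 1
5 = 5·1 + 0
gcd = 1, so a unique solution mod 53 exists.
Back-substitute for the Bézout coefficients:
1 = 6 − 5
1 = −53 + 9·6
So 6·(9) ≡ 1 (mod 53), giving 6⁻¹ ≡ 9.
x ≡ 6⁻¹·8 ≡ 9·8 ≡ 19 (mod 53).

19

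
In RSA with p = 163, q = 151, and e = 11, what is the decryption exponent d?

φ(n) = (p−1)(q−1) = 162·150 = 24300.
Need d with 11·d ≡ 1 (mod 24300). Apply the extended Euclidean algorithm:
24300 = 2209×11 + 1
11 = 11×1 + 0
Back-substitute:
1 = 24300 − 2209·11
So 11·(-2209) ≡ 1 (mod 24300), hence d ≡ -2209 ≡ 22091 (mod 24300).

22091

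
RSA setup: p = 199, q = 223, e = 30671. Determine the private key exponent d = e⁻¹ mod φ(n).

φ(n) = (p−1)(q−1) = 198·222 = 43956.
Need d with 30671·d ≡ 1 (mod 43956). Apply the extended Euclidean algorithm:
43956 = 1·30671 + 13285
30671 = 2·13285 + 4101
13285 = 3·4101 + 982
4101 = 4·982 + 173
982 = 5·173 + 117
173 = 1·117 + 56
117 = 2·56 + 5
56 = 11·5 + 1
5 = 5·1 + 0
Back-substitute:
1 = 56 − 11·5
1 = −11·117 + 23·56
1 = 23·173 − 34·117
1 = −34·982 + 193·173
1 = 193·4101 − 806·982
1 = −806·13285 + 2611·4101
1 = 2611·30671 − 6028·13285
1 = −6028·43956 + 8639·30671
So 30671·8639 ≡ 1 (mod 43956), hence d = 8639.

8639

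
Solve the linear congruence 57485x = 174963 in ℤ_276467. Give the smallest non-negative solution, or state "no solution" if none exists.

243723

First find gcd(57485, 276467):
276467 = 4×57485 + 46527
57485 = 1×46527 + 10958
46527 = 4×10958 + 2695
10958 = 4×2695 + 178
2695 = 15×178 + 25
178 = 7×25 + 3
25 = 8×3 + 1
3 = 3×1 + 0
gcd = 1, so a unique solution mod 276467 exists.
Back-substitute for the Bézout coefficients:
1 = 25 − 8·3
1 = −8·178 + 57·25
1 = 57·2695 − 863·178
1 = −863·10958 + 3509·2695
1 = 3509·46527 − 14899·10958
1 = −14899·57485 + 18408·46527
1 = 18408·276467 − 88531·57485
So 57485·(-88531) ≡ 1 (mod 276467), giving 57485⁻¹ ≡ 187936.
x ≡ 57485⁻¹·174963 ≡ 187936·174963 ≡ 243723 (mod 276467).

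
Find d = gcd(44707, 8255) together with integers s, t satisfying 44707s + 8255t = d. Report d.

13

Repeated division:
44707 = 5*8255 + 3432
8255 = 2*3432 + 1391
3432 = 2*1391 + 650
1391 = 2*650 + 91
650 = 7*91 + 13
91 = 7*13 + 0
gcd(44707, 8255) = 13.
Back-substituting:
13 = 650 − 7·91
13 = −7·1391 + 15·650
13 = 15·3432 − 37·1391
13 = −37·8255 + 89·3432
13 = 89·44707 − 482·8255
So 13 = (89)·44707 + (-482)·8255.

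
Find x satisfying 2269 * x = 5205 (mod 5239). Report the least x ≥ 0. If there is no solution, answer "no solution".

4417

First find gcd(2269, 5239):
5239 = 2*2269 + 701
2269 = 3*701 + 166
701 = 4*166 + 37
166 = 4*37 + 18
37 = 2*18 + 1
18 = 18*1 + 0
gcd = 1, so a unique solution mod 5239 exists.
Back-substitute for the Bézout coefficients:
1 = 37 − 2·18
1 = −2·166 + 9·37
1 = 9·701 − 38·166
1 = −38·2269 + 123·701
1 = 123·5239 − 284·2269
So 2269·(-284) ≡ 1 (mod 5239), giving 2269⁻¹ ≡ 4955.
x ≡ 2269⁻¹·5205 ≡ 4955·5205 ≡ 4417 (mod 5239).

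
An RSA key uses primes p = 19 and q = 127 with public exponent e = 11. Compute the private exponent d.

1031

φ(n) = (p−1)(q−1) = 18·126 = 2268.
Need d with 11·d ≡ 1 (mod 2268). Apply the extended Euclidean algorithm:
2268 = 206*11 + 2
11 = 5*2 + 1
2 = 2*1 + 0
Back-substitute:
1 = 11 − 5·2
1 = −5·2268 + 1031·11
So 11·1031 ≡ 1 (mod 2268), hence d = 1031.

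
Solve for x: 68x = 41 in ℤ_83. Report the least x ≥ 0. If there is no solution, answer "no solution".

First find gcd(68, 83):
83 = 1*68 + 15
68 = 4*15 + 8
15 = 1*8 + 7
8 = 1*7 + 1
7 = 7*1 + 0
gcd = 1, so a unique solution mod 83 exists.
Back-substitute for the Bézout coefficients:
1 = 8 − 7
1 = −15 + 2·8
1 = 2·68 − 9·15
1 = −9·83 + 11·68
So 68·(11) ≡ 1 (mod 83), giving 68⁻¹ ≡ 11.
x ≡ 68⁻¹·41 ≡ 11·41 ≡ 36 (mod 83).

36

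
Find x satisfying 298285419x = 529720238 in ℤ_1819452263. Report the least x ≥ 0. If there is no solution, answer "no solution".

1190411911

First find gcd(298285419, 1819452263):
1819452263 = 6·298285419 + 29739749
298285419 = 10·29739749 + 887929
29739749 = 33·887929 + 438092
887929 = 2·438092 + 11745
438092 = 37·11745 + 3527
11745 = 3·3527 + 1164
3527 = 3·1164 + 35
1164 = 33·35 + 9
35 = 3·9 + 8
9 = 1·8 + 1
8 = 8·1 + 0
gcd = 1, so a unique solution mod 1819452263 exists.
Back-substitute for the Bézout coefficients:
1 = 9 − 8
1 = −35 + 4·9
1 = 4·1164 − 133·35
1 = −133·3527 + 403·1164
1 = 403·11745 − 1342·3527
1 = −1342·438092 + 50057·11745
1 = 50057·887929 − 101456·438092
1 = −101456·29739749 + 3398105·887929
1 = 3398105·298285419 − 34082506·29739749
1 = −34082506·1819452263 + 207893141·298285419
So 298285419·(207893141) ≡ 1 (mod 1819452263), giving 298285419⁻¹ ≡ 207893141.
x ≡ 298285419⁻¹·529720238 ≡ 207893141·529720238 ≡ 1190411911 (mod 1819452263).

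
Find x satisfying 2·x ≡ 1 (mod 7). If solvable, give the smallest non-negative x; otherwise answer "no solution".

4

First find gcd(2, 7):
7 = 3×2 + 1
2 = 2×1 + 0
gcd = 1, so a unique solution mod 7 exists.
Back-substitute for the Bézout coefficients:
1 = 7 − 3·2
So 2·(-3) ≡ 1 (mod 7), giving 2⁻¹ ≡ 4.
x ≡ 2⁻¹·1 ≡ 4·1 ≡ 4 (mod 7).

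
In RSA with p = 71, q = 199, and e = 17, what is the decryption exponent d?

8153

φ(n) = (p−1)(q−1) = 70·198 = 13860.
Need d with 17·d ≡ 1 (mod 13860). Apply the extended Euclidean algorithm:
13860 = 815*17 + 5
17 = 3*5 + 2
5 = 2*2 + 1
2 = 2*1 + 0
Back-substitute:
1 = 5 − 2·2
1 = −2·17 + 7·5
1 = 7·13860 − 5707·17
So 17·(-5707) ≡ 1 (mod 13860), hence d ≡ -5707 ≡ 8153 (mod 13860).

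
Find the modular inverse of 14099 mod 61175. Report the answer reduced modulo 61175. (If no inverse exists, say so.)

54749

gcd(61175, 14099) by repeated division:
61175 = 4×14099 + 4779
14099 = 2×4779 + 4541
4779 = 1×4541 + 238
4541 = 19×238 + 19
238 = 12×19 + 10
19 = 1×10 + 9
10 = 1×9 + 1
9 = 9×1 + 0
gcd = 1, so the inverse exists. Back-substitute:
1 = 10 − 9
1 = −19 + 2·10
1 = 2·238 − 25·19
1 = −25·4541 + 477·238
1 = 477·4779 − 502·4541
1 = −502·14099 + 1481·4779
1 = 1481·61175 − 6426·14099
Hence 14099⁻¹ ≡ -6426 ≡ 54749 (mod 61175).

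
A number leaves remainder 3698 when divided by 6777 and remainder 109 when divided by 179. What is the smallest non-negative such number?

200231

Write x = 3698 + 6777·k. Then 6777·k ≡ 109 − 3698 ≡ 170 (mod 179).
Need 6777⁻¹ mod 179. Extended Euclid on (179, 154):
179 = 1×154 + 25
154 = 6×25 + 4
25 = 6×4 + 1
4 = 4×1 + 0
Back-substitute:
1 = 25 − 6·4
1 = −6·154 + 37·25
1 = 37·179 − 43·154
6777⁻¹ ≡ 136 (mod 179), so k ≡ 136·170 ≡ 29 (mod 179).
x = 3698 + 6777·29 = 200231.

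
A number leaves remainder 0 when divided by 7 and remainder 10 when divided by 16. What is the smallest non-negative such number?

42

Write x = 0 + 7·k. Then 7·k ≡ 10 − 0 ≡ 10 (mod 16).
Need 7⁻¹ mod 16. Extended Euclid on (16, 7):
16 = 2·7 + 2
7 = 3·2 + 1
2 = 2·1 + 0
Back-substitute:
1 = 7 − 3·2
1 = −3·16 + 7·7
7⁻¹ ≡ 7 (mod 16), so k ≡ 7·10 ≡ 6 (mod 16).
x = 0 + 7·6 = 42.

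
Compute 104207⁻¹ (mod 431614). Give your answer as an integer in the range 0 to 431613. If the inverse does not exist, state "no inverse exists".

204481

gcd(431614, 104207) by repeated division:
431614 = 4·104207 + 14786
104207 = 7·14786 + 705
14786 = 20·705 + 686
705 = 1·686 + 19
686 = 36·19 + 2
19 = 9·2 + 1
2 = 2·1 + 0
The gcd is 1. Working backward:
1 = 19 − 9·2
1 = −9·686 + 325·19
1 = 325·705 − 334·686
1 = −334·14786 + 7005·705
1 = 7005·104207 − 49369·14786
1 = −49369·431614 + 204481·104207
So 104207·204481 ≡ 1 (mod 431614).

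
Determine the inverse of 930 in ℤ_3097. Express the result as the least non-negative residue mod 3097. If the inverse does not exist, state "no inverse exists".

Run Euclid on (3097, 930):
3097 = 3×930 + 307
930 = 3×307 + 9
307 = 34×9 + 1
9 = 9×1 + 0
Since gcd(930, 3097) = 1, back-substitute to write 1 as a combination:
1 = 307 − 34·9
1 = −34·930 + 103·307
1 = 103·3097 − 343·930
Thus 930·(-343) ≡ 1 (mod 3097); reducing, -343 mod 3097 = 2754.

2754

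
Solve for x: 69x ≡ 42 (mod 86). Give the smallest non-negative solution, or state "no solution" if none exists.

First find gcd(69, 86):
86 = 1·69 + 17
69 = 4·17 + 1
17 = 17·1 + 0
gcd = 1, so a unique solution mod 86 exists.
Back-substitute for the Bézout coefficients:
1 = 69 − 4·17
1 = −4·86 + 5·69
So 69·(5) ≡ 1 (mod 86), giving 69⁻¹ ≡ 5.
x ≡ 69⁻¹·42 ≡ 5·42 ≡ 38 (mod 86).

38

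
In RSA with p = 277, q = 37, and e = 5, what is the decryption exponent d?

7949

φ(n) = (p−1)(q−1) = 276·36 = 9936.
Need d with 5·d ≡ 1 (mod 9936). Apply the extended Euclidean algorithm:
9936 = 1987*5 + 1
5 = 5*1 + 0
Back-substitute:
1 = 9936 − 1987·5
So 5·(-1987) ≡ 1 (mod 9936), hence d ≡ -1987 ≡ 7949 (mod 9936).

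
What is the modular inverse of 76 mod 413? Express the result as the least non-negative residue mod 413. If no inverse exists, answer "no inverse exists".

Extended Euclidean algorithm:
413 = 5·76 + 33
76 = 2·33 + 10
33 = 3·10 + 3
10 = 3·3 + 1
3 = 3·1 + 0
The gcd is 1. Working backward:
1 = 10 − 3·3
1 = −3·33 + 10·10
1 = 10·76 − 23·33
1 = −23·413 + 125·76
So 76·125 ≡ 1 (mod 413).

125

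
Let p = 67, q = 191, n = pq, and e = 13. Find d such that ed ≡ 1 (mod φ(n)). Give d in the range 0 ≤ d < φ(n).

φ(n) = (p−1)(q−1) = 66·190 = 12540.
Need d with 13·d ≡ 1 (mod 12540). Apply the extended Euclidean algorithm:
12540 = 964·13 + 8
13 = 1·8 + 5
8 = 1·5 + 3
5 = 1·3 + 2
3 = 1·2 + 1
2 = 2·1 + 0
Back-substitute:
1 = 3 − 2
1 = −5 + 2·3
1 = 2·8 − 3·5
1 = −3·13 + 5·8
1 = 5·12540 − 4823·13
So 13·(-4823) ≡ 1 (mod 12540), hence d ≡ -4823 ≡ 7717 (mod 12540).

7717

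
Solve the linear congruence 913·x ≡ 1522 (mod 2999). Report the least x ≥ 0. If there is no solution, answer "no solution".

First find gcd(913, 2999):
2999 = 3×913 + 260
913 = 3×260 + 133
260 = 1×133 + 127
133 = 1×127 + 6
127 = 21×6 + 1
6 = 6×1 + 0
gcd = 1, so a unique solution mod 2999 exists.
Back-substitute for the Bézout coefficients:
1 = 127 − 21·6
1 = −21·133 + 22·127
1 = 22·260 − 43·133
1 = −43·913 + 151·260
1 = 151·2999 − 496·913
So 913·(-496) ≡ 1 (mod 2999), giving 913⁻¹ ≡ 2503.
x ≡ 913⁻¹·1522 ≡ 2503·1522 ≡ 836 (mod 2999).

836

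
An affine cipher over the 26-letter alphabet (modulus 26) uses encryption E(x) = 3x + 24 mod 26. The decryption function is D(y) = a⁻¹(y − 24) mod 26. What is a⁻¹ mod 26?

Apply the Euclidean algorithm to 26 and 3:
26 = 8·3 + 2
3 = 1·2 + 1
2 = 2·1 + 0
The gcd is 1. Working backward:
1 = 3 − 2
1 = −26 + 9·3
So 3·9 ≡ 1 (mod 26).

9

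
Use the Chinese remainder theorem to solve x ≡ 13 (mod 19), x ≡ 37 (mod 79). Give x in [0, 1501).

Write x = 13 + 19·k. Then 19·k ≡ 37 − 13 ≡ 24 (mod 79).
Need 19⁻¹ mod 79. Extended Euclid on (79, 19):
79 = 4×19 + 3
19 = 6×3 + 1
3 = 3×1 + 0
Back-substitute:
1 = 19 − 6·3
1 = −6·79 + 25·19
19⁻¹ ≡ 25 (mod 79), so k ≡ 25·24 ≡ 47 (mod 79).
x = 13 + 19·47 = 906.

906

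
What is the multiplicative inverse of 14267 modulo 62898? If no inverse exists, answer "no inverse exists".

Euclidean algorithm on 62898, 14267:
62898 = 4×14267 + 5830
14267 = 2×5830 + 2607
5830 = 2×2607 + 616
2607 = 4×616 + 143
616 = 4×143 + 44
143 = 3×44 + 11
44 = 4×11 + 0
The gcd is 11, not 1, hence no inverse exists.

no inverse exists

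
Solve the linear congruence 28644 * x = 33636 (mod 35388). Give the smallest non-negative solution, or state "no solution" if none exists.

First find gcd(28644, 35388):
35388 = 1*28644 + 6744
28644 = 4*6744 + 1668
6744 = 4*1668 + 72
1668 = 23*72 + 12
72 = 6*12 + 0
gcd = 12 and 12 | 33636, so solutions exist. Divide through by 12: 2387x ≡ 2803 (mod 2949).
Now find 2387⁻¹ mod 2949:
2949 = 1·2387 + 562
2387 = 4·562 + 139
562 = 4·139 + 6
139 = 23·6 + 1
6 = 6·1 + 0
Back-substitute:
1 = 139 − 23·6
1 = −23·562 + 93·139
1 = 93·2387 − 395·562
1 = −395·2949 + 488·2387
So 2387⁻¹ ≡ 488 (mod 2949).
Then x ≡ 488·2803 ≡ 2477 (mod 2949); the smallest non-negative solution is x = 2477.

2477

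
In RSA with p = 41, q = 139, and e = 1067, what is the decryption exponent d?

1283

φ(n) = (p−1)(q−1) = 40·138 = 5520.
Need d with 1067·d ≡ 1 (mod 5520). Apply the extended Euclidean algorithm:
5520 = 5*1067 + 185
1067 = 5*185 + 142
185 = 1*142 + 43
142 = 3*43 + 13
43 = 3*13 + 4
13 = 3*4 + 1
4 = 4*1 + 0
Back-substitute:
1 = 13 − 3·4
1 = −3·43 + 10·13
1 = 10·142 − 33·43
1 = −33·185 + 43·142
1 = 43·1067 − 248·185
1 = −248·5520 + 1283·1067
So 1067·1283 ≡ 1 (mod 5520), hence d = 1283.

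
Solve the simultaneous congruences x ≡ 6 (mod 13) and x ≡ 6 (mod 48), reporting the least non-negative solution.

Write x = 6 + 13·k. Then 13·k ≡ 6 − 6 ≡ 0 (mod 48).
Need 13⁻¹ mod 48. Extended Euclid on (48, 13):
48 = 3·13 + 9
13 = 1·9 + 4
9 = 2·4 + 1
4 = 4·1 + 0
Back-substitute:
1 = 9 − 2·4
1 = −2·13 + 3·9
1 = 3·48 − 11·13
13⁻¹ ≡ 37 (mod 48), so k ≡ 37·0 ≡ 0 (mod 48).
x = 6 + 13·0 = 6.

6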